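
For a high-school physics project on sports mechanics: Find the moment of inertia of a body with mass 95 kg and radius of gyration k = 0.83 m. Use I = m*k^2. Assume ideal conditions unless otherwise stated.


I = m * k^2
I = 95 * 0.83^2
I = 95 * 0.6889 = 65.4455 kg*m^2

65.4455 kg*m^2


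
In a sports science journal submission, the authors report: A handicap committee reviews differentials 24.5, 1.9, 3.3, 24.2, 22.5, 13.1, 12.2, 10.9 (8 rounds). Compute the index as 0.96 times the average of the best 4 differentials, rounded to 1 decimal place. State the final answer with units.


All differentials: 24.5, 1.9, 3.3, 24.2, 22.5, 13.1, 12.2, 10.9
Sorted: 1.9, 3.3, 10.9, 12.2, 13.1, 22.5, 24.2, 24.5
Best 4: 1.9, 3.3, 10.9, 12.2
Average of best = 28.3 / 4 = 7.075
Raw index = 7.075 * 0.96 = 6.792
Handicap index = round(6.792, 1) = 6.8

6.8


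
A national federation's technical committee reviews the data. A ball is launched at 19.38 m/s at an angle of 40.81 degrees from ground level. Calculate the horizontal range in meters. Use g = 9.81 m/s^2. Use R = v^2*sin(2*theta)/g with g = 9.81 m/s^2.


R = v^2 * sin(2*theta) / g
Convert angle to radians: theta = 40.81 deg = 0.7123 rad
sin(2*theta) = sin(1.4245) = 0.9893
R = 19.38^2 * 0.9893 / 9.81
R = 375.5844 * 0.9893 / 9.81 = 37.8771 m

37.8771 m


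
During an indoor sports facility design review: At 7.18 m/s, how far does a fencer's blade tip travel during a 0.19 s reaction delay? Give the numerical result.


d = v * t
d = 7.18 * 0.19
d = 1.3642 m

1.3642 m


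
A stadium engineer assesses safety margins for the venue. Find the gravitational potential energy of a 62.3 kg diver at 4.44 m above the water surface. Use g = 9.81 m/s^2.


PE = m * g * h
PE = 62.3 * 9.81 * 4.44
PE = 611.163 * 4.44 = 2713.5637 J

2713.5637 J


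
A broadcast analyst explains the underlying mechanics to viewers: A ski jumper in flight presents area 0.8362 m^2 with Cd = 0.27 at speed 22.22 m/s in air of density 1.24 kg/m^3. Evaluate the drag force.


Fd = 0.5 * Cd * rho * A * v^2
Fd = 0.5 * 0.27 * 1.24 * 0.8362 * 22.22^2
v^2 = 493.7284
Fd = 0.5 * 0.27 * 1.24 * 0.8362 * 493.7284 = 69.112 N

69.112 N


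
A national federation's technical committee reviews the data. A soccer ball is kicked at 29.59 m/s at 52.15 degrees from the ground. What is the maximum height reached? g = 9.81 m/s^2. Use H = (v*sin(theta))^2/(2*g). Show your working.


H = (v*sin(theta))^2 / (2*g)
vy = v*sin(theta) = 29.59 * sin(52.15 deg) = 23.3649 m/s
H = vy^2 / (2*g) = 545.9163 / (2*9.81)
H = 545.9163 / 19.62 = 27.8245 m

27.8245 m


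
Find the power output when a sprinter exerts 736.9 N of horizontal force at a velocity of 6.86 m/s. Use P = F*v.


P = F * v
P = 736.9 * 6.86
P = 5055.134 W

5055.134 W


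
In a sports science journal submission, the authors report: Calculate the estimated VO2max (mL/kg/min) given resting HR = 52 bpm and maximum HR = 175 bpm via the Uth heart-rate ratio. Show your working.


VO2max = 15.3 * HRmax / HRrest
VO2max = 15.3 * 175 / 52
VO2max = 2677.5 / 52 = 51.4904 mL/kg/min

51.4904 mL/kg/min


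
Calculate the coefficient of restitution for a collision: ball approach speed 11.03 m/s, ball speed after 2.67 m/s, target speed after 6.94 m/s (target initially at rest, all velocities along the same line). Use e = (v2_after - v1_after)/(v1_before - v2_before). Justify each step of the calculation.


e = (v2_after - v1_after) / (v1_before - v2_before)
Numerator = 6.94 - 2.67 = 4.27
Denominator = 11.03 - 0 = 11.03
e = 4.27 / 11.03 = 0.3871

0.3871


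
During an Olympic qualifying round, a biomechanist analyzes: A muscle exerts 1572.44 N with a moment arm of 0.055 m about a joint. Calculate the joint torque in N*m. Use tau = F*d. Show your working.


tau = F * d
tau = 1572.44 * 0.055
tau = 86.4842 N*m

86.4842 N*m


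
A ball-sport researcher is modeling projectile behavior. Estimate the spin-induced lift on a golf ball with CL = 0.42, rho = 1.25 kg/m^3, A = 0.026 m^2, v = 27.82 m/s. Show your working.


FM = 0.5 * CL * rho * A * v^2
FM = 0.5 * 0.42 * 1.25 * 0.026 * 27.82^2
v^2 = 773.9524
FM = 0.5 * 0.42 * 1.25 * 0.026 * 773.9524 = 5.2822 N

5.2822 N


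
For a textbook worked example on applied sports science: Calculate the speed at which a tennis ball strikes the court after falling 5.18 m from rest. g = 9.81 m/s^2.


v = sqrt(2 * g * h)
v = sqrt(2 * 9.81 * 5.18)
v = sqrt(101.6316) = 10.0812 m/s

10.0812 m/s


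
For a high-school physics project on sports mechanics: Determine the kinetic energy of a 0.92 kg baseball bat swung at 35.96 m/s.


KE = 0.5 * m * v^2
KE = 0.5 * 0.92 * 35.96^2
KE = 0.5 * 0.92 * 1293.1216 = 594.8359 J

594.8359 J


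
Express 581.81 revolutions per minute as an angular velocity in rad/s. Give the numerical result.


omega = RPM * 2 * pi / 60
omega = 581.81 * 2 * 3.14159 / 60
omega = 3655.62 / 60 = 60.927 rad/s

60.927 rad/s


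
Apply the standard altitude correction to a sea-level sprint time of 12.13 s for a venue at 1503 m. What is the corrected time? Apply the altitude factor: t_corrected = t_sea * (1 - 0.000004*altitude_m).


Correction factor = 1 - 0.000004 * 1503 = 0.993988
t_corrected = t_sea * factor = 12.13 * 0.993988
t_corrected = 12.0571 s

12.0571 s


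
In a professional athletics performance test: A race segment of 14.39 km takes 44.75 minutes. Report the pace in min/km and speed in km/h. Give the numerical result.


Pace = time / distance = 44.75 min / 14.39 km = 3.1098 min/km
Speed = distance / time_in_hours = 14.39 / 0.7458 hr
Speed = 19.2939 km/h

3.1098 min/km, 19.2939 km/h


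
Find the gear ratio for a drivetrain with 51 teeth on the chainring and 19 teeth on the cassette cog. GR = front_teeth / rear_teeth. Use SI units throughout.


GR = front_teeth / rear_teeth
GR = 51 / 19
GR = 2.6842

2.6842


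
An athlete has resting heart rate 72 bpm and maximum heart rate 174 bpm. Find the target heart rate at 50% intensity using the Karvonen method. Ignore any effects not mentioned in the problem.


Target = HRrest + pct*(HRmax - HRrest)
Heart rate reserve = HRmax - HRrest = 174 - 72 = 102 bpm
Fraction = 50% = 0.5
Target = 72 + 0.5 * 102
Target = 72 + 51 = 123 bpm

123 bpm


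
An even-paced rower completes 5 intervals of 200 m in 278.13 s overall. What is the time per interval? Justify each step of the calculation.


Split time = total_time / n_laps = 278.13 / 5
Split time = 55.626 s per lap

55.626 s


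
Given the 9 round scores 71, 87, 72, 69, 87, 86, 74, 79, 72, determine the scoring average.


Average = sum / n
Sum = 697
Average = 697 / 9 = 77.4444

77.4444


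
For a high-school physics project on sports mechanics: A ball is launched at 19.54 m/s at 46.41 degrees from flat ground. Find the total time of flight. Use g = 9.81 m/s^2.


T = 2*v*sin(theta)/g
sin(theta) = sin(46.41 deg) = 0.7243
T = 2*19.54*0.7243 / 9.81
T = 28.3053 / 9.81 = 2.8854 s

2.8854 s


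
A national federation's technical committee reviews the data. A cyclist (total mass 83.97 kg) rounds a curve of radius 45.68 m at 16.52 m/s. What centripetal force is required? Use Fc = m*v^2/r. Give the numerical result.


Fc = m * v^2 / r
v^2 = 16.52^2 = 272.9104
Fc = 83.97 * 272.9104 / 45.68
Fc = 22916.2863 / 45.68 = 501.67 N

501.67 N


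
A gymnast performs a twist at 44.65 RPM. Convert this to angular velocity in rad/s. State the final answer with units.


omega = RPM * 2 * pi / 60
omega = 44.65 * 2 * 3.14159 / 60
omega = 280.5442 / 60 = 4.6757 rad/s

4.6757 rad/s


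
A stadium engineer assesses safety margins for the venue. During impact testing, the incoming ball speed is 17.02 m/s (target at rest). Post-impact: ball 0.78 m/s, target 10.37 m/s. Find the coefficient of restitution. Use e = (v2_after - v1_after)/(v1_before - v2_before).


e = (v2_after - v1_after) / (v1_before - v2_before)
Numerator = 10.37 - 0.78 = 9.59
Denominator = 17.02 - 0 = 17.02
e = 9.59 / 17.02 = 0.5635

0.5635


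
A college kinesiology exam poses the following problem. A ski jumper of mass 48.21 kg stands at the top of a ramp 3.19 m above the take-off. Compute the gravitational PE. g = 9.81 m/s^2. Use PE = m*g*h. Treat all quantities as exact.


PE = m * g * h
PE = 48.21 * 9.81 * 3.19
PE = 472.9401 * 3.19 = 1508.6789 J

1508.6789 J


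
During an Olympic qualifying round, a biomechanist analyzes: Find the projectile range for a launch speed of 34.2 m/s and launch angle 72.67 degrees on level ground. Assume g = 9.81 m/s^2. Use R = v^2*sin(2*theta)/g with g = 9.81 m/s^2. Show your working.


R = v^2 * sin(2*theta) / g
Convert angle to radians: theta = 72.67 deg = 1.2683 rad
sin(2*theta) = sin(2.5367) = 0.5687
R = 34.2^2 * 0.5687 / 9.81
R = 1169.64 * 0.5687 / 9.81 = 67.8064 m

67.8064 m


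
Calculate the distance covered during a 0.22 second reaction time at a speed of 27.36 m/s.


d = v * t
d = 27.36 * 0.22
d = 6.0192 m

6.0192 m


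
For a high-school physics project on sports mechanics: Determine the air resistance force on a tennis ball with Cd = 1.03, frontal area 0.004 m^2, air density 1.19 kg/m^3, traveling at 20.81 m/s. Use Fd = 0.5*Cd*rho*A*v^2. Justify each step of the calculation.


Fd = 0.5 * Cd * rho * A * v^2
Fd = 0.5 * 1.03 * 1.19 * 0.004 * 20.81^2
v^2 = 433.0561
Fd = 0.5 * 1.03 * 1.19 * 0.004 * 433.0561 = 1.0616 N

1.0616 N


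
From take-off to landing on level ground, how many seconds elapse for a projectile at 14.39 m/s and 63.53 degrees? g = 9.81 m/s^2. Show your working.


T = 2*v*sin(theta)/g
sin(theta) = sin(63.53 deg) = 0.8952
T = 2*14.39*0.8952 / 9.81
T = 25.7629 / 9.81 = 2.6262 s

2.6262 s


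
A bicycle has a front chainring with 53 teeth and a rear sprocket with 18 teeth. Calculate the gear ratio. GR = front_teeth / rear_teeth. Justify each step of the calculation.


GR = front_teeth / rear_teeth
GR = 53 / 18
GR = 2.9444

2.9444


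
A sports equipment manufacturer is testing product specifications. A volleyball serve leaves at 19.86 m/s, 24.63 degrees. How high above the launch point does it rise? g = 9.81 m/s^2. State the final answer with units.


H = (v*sin(theta))^2 / (2*g)
vy = v*sin(theta) = 19.86 * sin(24.63 deg) = 8.2768 m/s
H = vy^2 / (2*g) = 68.5053 / (2*9.81)
H = 68.5053 / 19.62 = 3.4916 m

3.4916 m


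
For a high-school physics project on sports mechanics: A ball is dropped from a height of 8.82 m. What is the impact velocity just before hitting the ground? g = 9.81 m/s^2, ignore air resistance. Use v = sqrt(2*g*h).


v = sqrt(2 * g * h)
v = sqrt(2 * 9.81 * 8.82)
v = sqrt(173.0484) = 13.1548 m/s

13.1548 m/s


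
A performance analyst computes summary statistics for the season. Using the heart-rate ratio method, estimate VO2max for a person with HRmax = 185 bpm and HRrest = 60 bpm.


VO2max = 15.3 * HRmax / HRrest
VO2max = 15.3 * 185 / 60
VO2max = 2830.5 / 60 = 47.175 mL/kg/min

47.175 mL/kg/min


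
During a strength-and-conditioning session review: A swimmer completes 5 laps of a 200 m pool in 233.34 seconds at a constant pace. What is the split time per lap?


Split time = total_time / n_laps = 233.34 / 5
Split time = 46.668 s per lap

46.668 s


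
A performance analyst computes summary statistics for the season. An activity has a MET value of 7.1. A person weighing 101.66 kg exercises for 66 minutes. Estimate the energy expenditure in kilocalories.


kcal = MET * mass * time_hr
Convert time: 66 min = 1.1 hr
kcal = 7.1 * 101.66 * 1.1
kcal = 793.9646 kcal

793.9646 kcal


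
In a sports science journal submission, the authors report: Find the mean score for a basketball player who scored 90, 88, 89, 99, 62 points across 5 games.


Average = sum / n
Sum = 428
Average = 428 / 5 = 85.6

85.6


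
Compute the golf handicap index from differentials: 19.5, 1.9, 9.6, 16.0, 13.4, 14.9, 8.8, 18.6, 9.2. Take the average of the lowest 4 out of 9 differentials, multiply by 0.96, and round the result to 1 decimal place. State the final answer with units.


All differentials: 19.5, 1.9, 9.6, 16.0, 13.4, 14.9, 8.8, 18.6, 9.2
Sorted: 1.9, 8.8, 9.2, 9.6, 13.4, 14.9, 16.0, 18.6, 19.5
Best 4: 1.9, 8.8, 9.2, 9.6
Average of best = 29.5 / 4 = 7.375
Raw index = 7.375 * 0.96 = 7.08
Handicap index = round(7.08, 1) = 7.1

7.1


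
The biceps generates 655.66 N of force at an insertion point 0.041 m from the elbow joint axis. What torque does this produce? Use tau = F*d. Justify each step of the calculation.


tau = F * d
tau = 655.66 * 0.041
tau = 26.8821 N*m

26.8821 N*m


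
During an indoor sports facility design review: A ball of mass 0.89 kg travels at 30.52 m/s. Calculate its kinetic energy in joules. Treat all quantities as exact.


KE = 0.5 * m * v^2
KE = 0.5 * 0.89 * 30.52^2
KE = 0.5 * 0.89 * 931.4704 = 414.5043 J

414.5043 J


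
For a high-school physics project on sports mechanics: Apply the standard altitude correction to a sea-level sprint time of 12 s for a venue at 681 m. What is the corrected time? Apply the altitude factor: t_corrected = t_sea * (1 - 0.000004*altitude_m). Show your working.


Correction factor = 1 - 0.000004 * 681 = 0.997276
t_corrected = t_sea * factor = 12 * 0.997276
t_corrected = 11.9673 s

11.9673 s


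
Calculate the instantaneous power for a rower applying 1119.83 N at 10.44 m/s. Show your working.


P = F * v
P = 1119.83 * 10.44
P = 11691.0252 W

11691.0252 W


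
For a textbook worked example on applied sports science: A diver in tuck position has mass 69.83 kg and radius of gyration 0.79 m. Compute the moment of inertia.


I = m * k^2
I = 69.83 * 0.79^2
I = 69.83 * 0.6241 = 43.5809 kg*m^2

43.5809 kg*m^2


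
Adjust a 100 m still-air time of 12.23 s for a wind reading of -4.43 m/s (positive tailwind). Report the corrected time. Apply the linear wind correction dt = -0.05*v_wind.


dt = -0.05 * v_wind = -0.05 * -4.43 = 0.2215 s
t_corrected = t_still + dt = 12.23 + (0.2215)
t_corrected = 12.4515 s

12.4515 s


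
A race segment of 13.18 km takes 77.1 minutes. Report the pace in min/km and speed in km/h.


Pace = time / distance = 77.1 min / 13.18 km = 5.8498 min/km
Speed = distance / time_in_hours = 13.18 / 1.285 hr
Speed = 10.2568 km/h

5.8498 min/km, 10.2568 km/h


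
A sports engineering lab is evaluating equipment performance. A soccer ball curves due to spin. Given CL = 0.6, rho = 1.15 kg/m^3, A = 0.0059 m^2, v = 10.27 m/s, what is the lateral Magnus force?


FM = 0.5 * CL * rho * A * v^2
FM = 0.5 * 0.6 * 1.15 * 0.0059 * 10.27^2
v^2 = 105.4729
FM = 0.5 * 0.6 * 1.15 * 0.0059 * 105.4729 = 0.2147 N

0.2147 N


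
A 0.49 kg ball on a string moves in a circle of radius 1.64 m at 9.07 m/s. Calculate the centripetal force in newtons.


Fc = m * v^2 / r
v^2 = 9.07^2 = 82.2649
Fc = 0.49 * 82.2649 / 1.64
Fc = 40.3098 / 1.64 = 24.5791 N

24.5791 N


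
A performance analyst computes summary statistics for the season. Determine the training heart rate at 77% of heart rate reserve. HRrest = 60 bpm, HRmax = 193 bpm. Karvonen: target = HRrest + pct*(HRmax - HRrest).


Target = HRrest + pct*(HRmax - HRrest)
Heart rate reserve = HRmax - HRrest = 193 - 60 = 133 bpm
Fraction = 77% = 0.77
Target = 60 + 0.77 * 133
Target = 60 + 102.41 = 162.41 bpm

162.41 bpm


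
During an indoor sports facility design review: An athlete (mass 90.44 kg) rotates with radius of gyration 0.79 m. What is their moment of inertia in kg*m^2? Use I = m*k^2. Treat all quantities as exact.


I = m * k^2
I = 90.44 * 0.79^2
I = 90.44 * 0.6241 = 56.4436 kg*m^2

56.4436 kg*m^2


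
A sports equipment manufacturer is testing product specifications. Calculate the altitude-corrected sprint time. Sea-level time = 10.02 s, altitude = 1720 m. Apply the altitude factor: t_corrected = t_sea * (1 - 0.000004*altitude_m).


Correction factor = 1 - 0.000004 * 1720 = 0.99312
t_corrected = t_sea * factor = 10.02 * 0.99312
t_corrected = 9.9511 s

9.9511 s


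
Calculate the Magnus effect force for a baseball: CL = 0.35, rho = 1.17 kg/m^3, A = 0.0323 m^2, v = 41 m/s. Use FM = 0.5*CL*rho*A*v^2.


FM = 0.5 * CL * rho * A * v^2
FM = 0.5 * 0.35 * 1.17 * 0.0323 * 41^2
v^2 = 1681
FM = 0.5 * 0.35 * 1.17 * 0.0323 * 1681 = 11.1172 N

11.1172 N


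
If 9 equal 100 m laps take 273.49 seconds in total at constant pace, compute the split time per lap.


Split time = total_time / n_laps = 273.49 / 9
Split time = 30.3878 s per lap

30.3878 s


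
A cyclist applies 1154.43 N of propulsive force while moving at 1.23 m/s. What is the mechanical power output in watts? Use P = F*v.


P = F * v
P = 1154.43 * 1.23
P = 1419.9489 W

1419.9489 W


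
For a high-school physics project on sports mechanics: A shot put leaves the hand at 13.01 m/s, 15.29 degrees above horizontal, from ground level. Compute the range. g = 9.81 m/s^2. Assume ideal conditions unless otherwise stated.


R = v^2 * sin(2*theta) / g
Convert angle to radians: theta = 15.29 deg = 0.2669 rad
sin(2*theta) = sin(0.5337) = 0.5087
R = 13.01^2 * 0.5087 / 9.81
R = 169.2601 * 0.5087 / 9.81 = 8.7777 m

8.7777 m


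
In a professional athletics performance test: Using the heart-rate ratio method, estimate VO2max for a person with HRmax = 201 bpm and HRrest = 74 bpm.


VO2max = 15.3 * HRmax / HRrest
VO2max = 15.3 * 201 / 74
VO2max = 3075.3 / 74 = 41.5581 mL/kg/min

41.5581 mL/kg/min


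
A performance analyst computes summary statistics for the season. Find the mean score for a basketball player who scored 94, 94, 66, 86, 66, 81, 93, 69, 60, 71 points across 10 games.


Average = sum / n
Sum = 780
Average = 780 / 10 = 78

78


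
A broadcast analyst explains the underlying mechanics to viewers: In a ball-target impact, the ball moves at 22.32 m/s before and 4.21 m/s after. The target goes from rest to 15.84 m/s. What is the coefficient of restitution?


e = (v2_after - v1_after) / (v1_before - v2_before)
Numerator = 15.84 - 4.21 = 11.63
Denominator = 22.32 - 0 = 22.32
e = 11.63 / 22.32 = 0.5211

0.5211


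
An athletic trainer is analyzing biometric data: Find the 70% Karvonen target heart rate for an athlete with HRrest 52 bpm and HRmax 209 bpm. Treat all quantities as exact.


Target = HRrest + pct*(HRmax - HRrest)
Heart rate reserve = HRmax - HRrest = 209 - 52 = 157 bpm
Fraction = 70% = 0.7
Target = 52 + 0.7 * 157
Target = 52 + 109.9 = 161.9 bpm

161.9 bpm


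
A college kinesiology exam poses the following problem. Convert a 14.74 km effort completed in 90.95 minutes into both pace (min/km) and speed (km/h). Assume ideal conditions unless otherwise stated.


Pace = time / distance = 90.95 min / 14.74 km = 6.1703 min/km
Speed = distance / time_in_hours = 14.74 / 1.5158 hr
Speed = 9.724 km/h

6.1703 min/km, 9.724 km/h


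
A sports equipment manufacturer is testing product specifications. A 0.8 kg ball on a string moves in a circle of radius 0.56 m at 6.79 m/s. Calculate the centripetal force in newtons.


Fc = m * v^2 / r
v^2 = 6.79^2 = 46.1041
Fc = 0.8 * 46.1041 / 0.56
Fc = 36.8833 / 0.56 = 65.863 N

65.863 N


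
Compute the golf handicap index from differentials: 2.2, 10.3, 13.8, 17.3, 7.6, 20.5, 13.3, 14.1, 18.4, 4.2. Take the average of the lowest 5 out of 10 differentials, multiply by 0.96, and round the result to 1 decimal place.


All differentials: 2.2, 10.3, 13.8, 17.3, 7.6, 20.5, 13.3, 14.1, 18.4, 4.2
Sorted: 2.2, 4.2, 7.6, 10.3, 13.3, 13.8, 14.1, 17.3, 18.4, 20.5
Best 5: 2.2, 4.2, 7.6, 10.3, 13.3
Average of best = 37.6 / 5 = 7.52
Raw index = 7.52 * 0.96 = 7.2192
Handicap index = round(7.2192, 1) = 7.2

7.2


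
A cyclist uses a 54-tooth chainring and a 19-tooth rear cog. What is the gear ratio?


GR = front_teeth / rear_teeth
GR = 54 / 19
GR = 2.8421

2.8421


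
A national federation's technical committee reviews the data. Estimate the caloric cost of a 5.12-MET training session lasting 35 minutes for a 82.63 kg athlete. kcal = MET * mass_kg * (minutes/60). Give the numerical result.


kcal = MET * mass * time_hr
Convert time: 35 min = 0.5833 hr
kcal = 5.12 * 82.63 * 0.5833
kcal = 246.7883 kcal

246.7883 kcal


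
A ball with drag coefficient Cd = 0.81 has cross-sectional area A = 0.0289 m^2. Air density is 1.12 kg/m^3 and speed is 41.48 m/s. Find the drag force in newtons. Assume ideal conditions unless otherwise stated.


Fd = 0.5 * Cd * rho * A * v^2
Fd = 0.5 * 0.81 * 1.12 * 0.0289 * 41.48^2
v^2 = 1720.5904
Fd = 0.5 * 0.81 * 1.12 * 0.0289 * 1720.5904 = 22.5553 N

22.5553 N


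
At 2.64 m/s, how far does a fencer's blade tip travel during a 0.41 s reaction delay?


d = v * t
d = 2.64 * 0.41
d = 1.0824 m

1.0824 m


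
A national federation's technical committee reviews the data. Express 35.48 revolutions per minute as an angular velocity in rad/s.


omega = RPM * 2 * pi / 60
omega = 35.48 * 2 * 3.14159 / 60
omega = 222.9274 / 60 = 3.7155 rad/s

3.7155 rad/s


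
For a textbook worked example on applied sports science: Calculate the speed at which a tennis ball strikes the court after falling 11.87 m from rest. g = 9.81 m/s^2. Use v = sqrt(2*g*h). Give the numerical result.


v = sqrt(2 * g * h)
v = sqrt(2 * 9.81 * 11.87)
v = sqrt(232.8894) = 15.2607 m/s

15.2607 m/s


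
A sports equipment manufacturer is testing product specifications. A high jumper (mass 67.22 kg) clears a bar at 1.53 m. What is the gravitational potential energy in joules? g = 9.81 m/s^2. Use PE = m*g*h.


PE = m * g * h
PE = 67.22 * 9.81 * 1.53
PE = 659.4282 * 1.53 = 1008.9251 J

1008.9251 J


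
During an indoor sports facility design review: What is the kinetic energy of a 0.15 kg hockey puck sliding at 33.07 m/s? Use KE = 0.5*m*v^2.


KE = 0.5 * m * v^2
KE = 0.5 * 0.15 * 33.07^2
KE = 0.5 * 0.15 * 1093.6249 = 82.0219 J

82.0219 J


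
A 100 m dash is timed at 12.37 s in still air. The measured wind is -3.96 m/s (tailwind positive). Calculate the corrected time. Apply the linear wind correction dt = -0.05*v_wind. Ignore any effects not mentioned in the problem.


dt = -0.05 * v_wind = -0.05 * -3.96 = 0.198 s
t_corrected = t_still + dt = 12.37 + (0.198)
t_corrected = 12.568 s

12.568 s


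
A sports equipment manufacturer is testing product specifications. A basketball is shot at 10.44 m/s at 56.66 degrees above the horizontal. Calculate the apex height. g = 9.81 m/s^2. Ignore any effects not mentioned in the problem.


H = (v*sin(theta))^2 / (2*g)
vy = v*sin(theta) = 10.44 * sin(56.66 deg) = 8.7218 m/s
H = vy^2 / (2*g) = 76.0702 / (2*9.81)
H = 76.0702 / 19.62 = 3.8772 m

3.8772 m


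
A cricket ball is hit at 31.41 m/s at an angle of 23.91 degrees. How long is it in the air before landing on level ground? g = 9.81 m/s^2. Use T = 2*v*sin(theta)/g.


T = 2*v*sin(theta)/g
sin(theta) = sin(23.91 deg) = 0.4053
T = 2*31.41*0.4053 / 9.81
T = 25.461 / 9.81 = 2.5954 s

2.5954 s


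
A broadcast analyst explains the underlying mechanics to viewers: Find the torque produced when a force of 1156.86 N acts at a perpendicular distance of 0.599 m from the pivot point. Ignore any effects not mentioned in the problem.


tau = F * d
tau = 1156.86 * 0.599
tau = 692.9591 N*m

692.9591 N*m


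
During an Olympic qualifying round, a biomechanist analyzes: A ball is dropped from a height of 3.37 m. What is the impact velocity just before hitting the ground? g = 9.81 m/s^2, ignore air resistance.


v = sqrt(2 * g * h)
v = sqrt(2 * 9.81 * 3.37)
v = sqrt(66.1194) = 8.1314 m/s

8.1314 m/s


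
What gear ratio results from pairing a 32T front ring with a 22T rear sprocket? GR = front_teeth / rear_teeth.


GR = front_teeth / rear_teeth
GR = 32 / 22
GR = 1.4545

1.4545


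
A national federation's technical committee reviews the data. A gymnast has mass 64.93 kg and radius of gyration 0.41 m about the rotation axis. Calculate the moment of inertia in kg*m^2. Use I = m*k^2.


I = m * k^2
I = 64.93 * 0.41^2
I = 64.93 * 0.1681 = 10.9147 kg*m^2

10.9147 kg*m^2


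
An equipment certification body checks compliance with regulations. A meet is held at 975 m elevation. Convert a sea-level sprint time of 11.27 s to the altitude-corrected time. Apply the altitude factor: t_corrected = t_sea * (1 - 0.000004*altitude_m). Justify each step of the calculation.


Correction factor = 1 - 0.000004 * 975 = 0.9961
t_corrected = t_sea * factor = 11.27 * 0.9961
t_corrected = 11.226 s

11.226 s


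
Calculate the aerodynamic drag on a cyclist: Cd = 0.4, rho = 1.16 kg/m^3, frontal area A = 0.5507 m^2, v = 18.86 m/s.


Fd = 0.5 * Cd * rho * A * v^2
Fd = 0.5 * 0.4 * 1.16 * 0.5507 * 18.86^2
v^2 = 355.6996
Fd = 0.5 * 0.4 * 1.16 * 0.5507 * 355.6996 = 45.445 N

45.445 N


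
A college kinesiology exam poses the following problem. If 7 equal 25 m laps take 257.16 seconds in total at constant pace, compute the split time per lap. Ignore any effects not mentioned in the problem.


Split time = total_time / n_laps = 257.16 / 7
Split time = 36.7371 s per lap

36.7371 s


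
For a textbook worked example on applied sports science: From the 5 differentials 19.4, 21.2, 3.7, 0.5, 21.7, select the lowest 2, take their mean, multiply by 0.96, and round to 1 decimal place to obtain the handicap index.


All differentials: 19.4, 21.2, 3.7, 0.5, 21.7
Sorted: 0.5, 3.7, 19.4, 21.2, 21.7
Best 2: 0.5, 3.7
Average of best = 4.2 / 2 = 2.1
Raw index = 2.1 * 0.96 = 2.016
Handicap index = round(2.016, 1) = 2.0

2.0


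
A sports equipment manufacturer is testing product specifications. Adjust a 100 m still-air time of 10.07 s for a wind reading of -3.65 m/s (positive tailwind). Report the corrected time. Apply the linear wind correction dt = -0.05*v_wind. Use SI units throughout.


dt = -0.05 * v_wind = -0.05 * -3.65 = 0.1825 s
t_corrected = t_still + dt = 10.07 + (0.1825)
t_corrected = 10.2525 s

10.2525 s


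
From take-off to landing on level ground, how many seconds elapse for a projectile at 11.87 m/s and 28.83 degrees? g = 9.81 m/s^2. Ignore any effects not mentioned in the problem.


T = 2*v*sin(theta)/g
sin(theta) = sin(28.83 deg) = 0.4822
T = 2*11.87*0.4822 / 9.81
T = 11.4477 / 9.81 = 1.1669 s

1.1669 s


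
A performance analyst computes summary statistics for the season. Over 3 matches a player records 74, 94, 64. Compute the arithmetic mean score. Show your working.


Average = sum / n
Sum = 232
Average = 232 / 3 = 77.3333

77.3333


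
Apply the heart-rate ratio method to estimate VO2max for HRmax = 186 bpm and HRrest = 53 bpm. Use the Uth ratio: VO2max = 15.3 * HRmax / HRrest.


VO2max = 15.3 * HRmax / HRrest
VO2max = 15.3 * 186 / 53
VO2max = 2845.8 / 53 = 53.6943 mL/kg/min

53.6943 mL/kg/min


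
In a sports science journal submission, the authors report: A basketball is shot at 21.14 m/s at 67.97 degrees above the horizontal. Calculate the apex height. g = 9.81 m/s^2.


H = (v*sin(theta))^2 / (2*g)
vy = v*sin(theta) = 21.14 * sin(67.97 deg) = 19.5965 m/s
H = vy^2 / (2*g) = 384.0235 / (2*9.81)
H = 384.0235 / 19.62 = 19.5731 m

19.5731 m


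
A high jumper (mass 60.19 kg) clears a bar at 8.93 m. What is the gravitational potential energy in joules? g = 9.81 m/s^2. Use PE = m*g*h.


PE = m * g * h
PE = 60.19 * 9.81 * 8.93
PE = 590.4639 * 8.93 = 5272.8426 J

5272.8426 J


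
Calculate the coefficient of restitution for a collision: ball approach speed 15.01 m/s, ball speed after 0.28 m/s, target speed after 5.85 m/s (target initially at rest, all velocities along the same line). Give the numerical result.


e = (v2_after - v1_after) / (v1_before - v2_before)
Numerator = 5.85 - 0.28 = 5.57
Denominator = 15.01 - 0 = 15.01
e = 5.57 / 15.01 = 0.3711

0.3711


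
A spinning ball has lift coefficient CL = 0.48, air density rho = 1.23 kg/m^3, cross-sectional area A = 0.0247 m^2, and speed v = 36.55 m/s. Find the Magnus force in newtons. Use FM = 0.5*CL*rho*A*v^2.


FM = 0.5 * CL * rho * A * v^2
FM = 0.5 * 0.48 * 1.23 * 0.0247 * 36.55^2
v^2 = 1335.9025
FM = 0.5 * 0.48 * 1.23 * 0.0247 * 1335.9025 = 9.7407 N

9.7407 N


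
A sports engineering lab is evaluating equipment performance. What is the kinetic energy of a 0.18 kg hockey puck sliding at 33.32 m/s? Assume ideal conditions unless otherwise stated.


KE = 0.5 * m * v^2
KE = 0.5 * 0.18 * 33.32^2
KE = 0.5 * 0.18 * 1110.2224 = 99.92 J

99.92 J


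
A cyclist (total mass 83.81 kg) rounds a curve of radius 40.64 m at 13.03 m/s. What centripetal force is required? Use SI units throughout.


Fc = m * v^2 / r
v^2 = 13.03^2 = 169.7809
Fc = 83.81 * 169.7809 / 40.64
Fc = 14229.3372 / 40.64 = 350.1313 N

350.1313 N


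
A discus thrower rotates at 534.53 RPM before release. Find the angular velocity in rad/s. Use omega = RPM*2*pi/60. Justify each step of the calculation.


omega = RPM * 2 * pi / 60
omega = 534.53 * 2 * 3.14159 / 60
omega = 3358.551 / 60 = 55.9759 rad/s

55.9759 rad/s


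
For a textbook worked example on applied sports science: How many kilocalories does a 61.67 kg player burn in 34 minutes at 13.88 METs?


kcal = MET * mass * time_hr
Convert time: 34 min = 0.5667 hr
kcal = 13.88 * 61.67 * 0.5667
kcal = 485.0551 kcal

485.0551 kcal


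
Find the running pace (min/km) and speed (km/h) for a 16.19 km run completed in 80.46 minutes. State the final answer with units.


Pace = time / distance = 80.46 min / 16.19 km = 4.9697 min/km
Speed = distance / time_in_hours = 16.19 / 1.341 hr
Speed = 12.0731 km/h

4.9697 min/km, 12.0731 km/h


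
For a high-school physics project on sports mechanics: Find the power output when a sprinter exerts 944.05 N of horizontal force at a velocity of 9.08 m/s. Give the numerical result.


P = F * v
P = 944.05 * 9.08
P = 8571.974 W

8571.974 W


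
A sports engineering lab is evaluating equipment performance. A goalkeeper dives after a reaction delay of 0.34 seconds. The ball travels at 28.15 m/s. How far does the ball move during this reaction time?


d = v * t
d = 28.15 * 0.34
d = 9.571 m

9.571 m


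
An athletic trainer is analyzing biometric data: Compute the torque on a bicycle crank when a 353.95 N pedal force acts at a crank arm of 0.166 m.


tau = F * d
tau = 353.95 * 0.166
tau = 58.7557 N*m

58.7557 N*m


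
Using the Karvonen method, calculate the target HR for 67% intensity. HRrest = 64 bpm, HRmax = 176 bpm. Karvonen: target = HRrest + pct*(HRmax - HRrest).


Target = HRrest + pct*(HRmax - HRrest)
Heart rate reserve = HRmax - HRrest = 176 - 64 = 112 bpm
Fraction = 67% = 0.67
Target = 64 + 0.67 * 112
Target = 64 + 75.04 = 139.04 bpm

139.04 bpm


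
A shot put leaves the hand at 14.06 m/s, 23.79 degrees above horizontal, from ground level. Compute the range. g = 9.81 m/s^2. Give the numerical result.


R = v^2 * sin(2*theta) / g
Convert angle to radians: theta = 23.79 deg = 0.4152 rad
sin(2*theta) = sin(0.8304) = 0.7382
R = 14.06^2 * 0.7382 / 9.81
R = 197.6836 * 0.7382 / 9.81 = 14.876 m

14.876 m


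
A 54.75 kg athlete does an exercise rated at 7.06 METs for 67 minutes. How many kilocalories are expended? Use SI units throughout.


kcal = MET * mass * time_hr
Convert time: 67 min = 1.1167 hr
kcal = 7.06 * 54.75 * 1.1167
kcal = 431.6307 kcal

431.6307 kcal


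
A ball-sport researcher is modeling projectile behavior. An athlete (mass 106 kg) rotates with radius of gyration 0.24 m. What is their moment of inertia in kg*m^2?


I = m * k^2
I = 106 * 0.24^2
I = 106 * 0.0576 = 6.1056 kg*m^2

6.1056 kg*m^2


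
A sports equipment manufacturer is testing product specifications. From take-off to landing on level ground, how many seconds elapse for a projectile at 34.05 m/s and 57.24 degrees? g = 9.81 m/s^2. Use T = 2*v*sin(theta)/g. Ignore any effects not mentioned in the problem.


T = 2*v*sin(theta)/g
sin(theta) = sin(57.24 deg) = 0.8409
T = 2*34.05*0.8409 / 9.81
T = 57.2683 / 9.81 = 5.8377 s

5.8377 s


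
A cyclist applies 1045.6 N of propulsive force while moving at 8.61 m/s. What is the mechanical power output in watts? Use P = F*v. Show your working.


P = F * v
P = 1045.6 * 8.61
P = 9002.616 W

9002.616 W


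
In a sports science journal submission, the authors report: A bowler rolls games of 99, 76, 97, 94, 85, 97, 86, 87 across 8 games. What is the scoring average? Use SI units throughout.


Average = sum / n
Sum = 721
Average = 721 / 8 = 90.125

90.125


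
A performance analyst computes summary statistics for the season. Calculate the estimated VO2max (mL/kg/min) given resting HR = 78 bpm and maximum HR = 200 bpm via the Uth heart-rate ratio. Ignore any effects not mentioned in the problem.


VO2max = 15.3 * HRmax / HRrest
VO2max = 15.3 * 200 / 78
VO2max = 3060 / 78 = 39.2308 mL/kg/min

39.2308 mL/kg/min


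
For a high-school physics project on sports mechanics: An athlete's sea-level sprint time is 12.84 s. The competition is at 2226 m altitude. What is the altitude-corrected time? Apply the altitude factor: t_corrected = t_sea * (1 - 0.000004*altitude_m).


Correction factor = 1 - 0.000004 * 2226 = 0.991096
t_corrected = t_sea * factor = 12.84 * 0.991096
t_corrected = 12.7257 s

12.7257 s


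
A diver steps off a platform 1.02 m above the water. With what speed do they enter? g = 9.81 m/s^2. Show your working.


v = sqrt(2 * g * h)
v = sqrt(2 * 9.81 * 1.02)
v = sqrt(20.0124) = 4.4735 m/s

4.4735 m/s


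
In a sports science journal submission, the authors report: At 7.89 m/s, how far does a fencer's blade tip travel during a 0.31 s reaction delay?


d = v * t
d = 7.89 * 0.31
d = 2.4459 m

2.4459 m


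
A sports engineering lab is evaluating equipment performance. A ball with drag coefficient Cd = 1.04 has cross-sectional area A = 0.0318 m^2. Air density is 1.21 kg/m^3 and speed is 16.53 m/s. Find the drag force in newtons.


Fd = 0.5 * Cd * rho * A * v^2
Fd = 0.5 * 1.04 * 1.21 * 0.0318 * 16.53^2
v^2 = 273.2409
Fd = 0.5 * 1.04 * 1.21 * 0.0318 * 273.2409 = 5.4672 N

5.4672 N


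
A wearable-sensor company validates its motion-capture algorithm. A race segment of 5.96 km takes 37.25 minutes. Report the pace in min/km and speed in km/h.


Pace = time / distance = 37.25 min / 5.96 km = 6.25 min/km
Speed = distance / time_in_hours = 5.96 / 0.6208 hr
Speed = 9.6 km/h

6.25 min/km, 9.6 km/h


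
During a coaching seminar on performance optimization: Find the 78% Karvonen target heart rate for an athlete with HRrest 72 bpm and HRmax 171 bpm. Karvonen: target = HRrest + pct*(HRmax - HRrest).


Target = HRrest + pct*(HRmax - HRrest)
Heart rate reserve = HRmax - HRrest = 171 - 72 = 99 bpm
Fraction = 78% = 0.78
Target = 72 + 0.78 * 99
Target = 72 + 77.22 = 149.22 bpm

149.22 bpm


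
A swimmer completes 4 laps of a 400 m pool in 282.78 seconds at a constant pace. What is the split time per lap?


Split time = total_time / n_laps = 282.78 / 4
Split time = 70.695 s per lap

70.695 s


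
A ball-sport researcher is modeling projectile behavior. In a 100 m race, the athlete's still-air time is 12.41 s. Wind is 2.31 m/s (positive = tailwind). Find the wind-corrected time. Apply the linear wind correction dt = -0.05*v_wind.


dt = -0.05 * v_wind = -0.05 * 2.31 = -0.1155 s
t_corrected = t_still + dt = 12.41 + (-0.1155)
t_corrected = 12.2945 s

12.2945 s


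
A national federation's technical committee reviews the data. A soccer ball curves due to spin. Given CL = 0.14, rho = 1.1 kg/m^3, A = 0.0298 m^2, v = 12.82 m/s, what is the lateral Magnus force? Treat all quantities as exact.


FM = 0.5 * CL * rho * A * v^2
FM = 0.5 * 0.14 * 1.1 * 0.0298 * 12.82^2
v^2 = 164.3524
FM = 0.5 * 0.14 * 1.1 * 0.0298 * 164.3524 = 0.3771 N

0.3771 N


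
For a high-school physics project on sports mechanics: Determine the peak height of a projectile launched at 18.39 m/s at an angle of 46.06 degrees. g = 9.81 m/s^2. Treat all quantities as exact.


H = (v*sin(theta))^2 / (2*g)
vy = v*sin(theta) = 18.39 * sin(46.06 deg) = 13.242 m/s
H = vy^2 / (2*g) = 175.3513 / (2*9.81)
H = 175.3513 / 19.62 = 8.9374 m

8.9374 m


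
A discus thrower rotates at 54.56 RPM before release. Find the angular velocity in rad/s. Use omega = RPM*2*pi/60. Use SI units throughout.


omega = RPM * 2 * pi / 60
omega = 54.56 * 2 * 3.14159 / 60
omega = 342.8106 / 60 = 5.7135 rad/s

5.7135 rad/s


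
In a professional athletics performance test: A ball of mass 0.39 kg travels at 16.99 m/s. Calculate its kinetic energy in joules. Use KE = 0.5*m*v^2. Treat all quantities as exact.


KE = 0.5 * m * v^2
KE = 0.5 * 0.39 * 16.99^2
KE = 0.5 * 0.39 * 288.6601 = 56.2887 J

56.2887 J


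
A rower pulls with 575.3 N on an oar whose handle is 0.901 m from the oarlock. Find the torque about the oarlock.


tau = F * d
tau = 575.3 * 0.901
tau = 518.3453 N*m

518.3453 N*m


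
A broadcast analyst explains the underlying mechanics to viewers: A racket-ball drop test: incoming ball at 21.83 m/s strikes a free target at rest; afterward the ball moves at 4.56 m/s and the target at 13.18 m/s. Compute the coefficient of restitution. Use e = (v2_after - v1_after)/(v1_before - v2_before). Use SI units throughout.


e = (v2_after - v1_after) / (v1_before - v2_before)
Numerator = 13.18 - 4.56 = 8.62
Denominator = 21.83 - 0 = 21.83
e = 8.62 / 21.83 = 0.3949

0.3949


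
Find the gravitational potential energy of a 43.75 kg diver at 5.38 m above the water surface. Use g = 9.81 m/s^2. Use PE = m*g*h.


PE = m * g * h
PE = 43.75 * 9.81 * 5.38
PE = 429.1875 * 5.38 = 2309.0287 J

2309.0287 J


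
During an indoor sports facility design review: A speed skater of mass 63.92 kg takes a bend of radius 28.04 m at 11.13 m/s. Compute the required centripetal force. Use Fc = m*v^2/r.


Fc = m * v^2 / r
v^2 = 11.13^2 = 123.8769
Fc = 63.92 * 123.8769 / 28.04
Fc = 7918.2114 / 28.04 = 282.3899 N

282.3899 N


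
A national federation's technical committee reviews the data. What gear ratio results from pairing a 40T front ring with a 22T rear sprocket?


GR = front_teeth / rear_teeth
GR = 40 / 22
GR = 1.8182

1.8182


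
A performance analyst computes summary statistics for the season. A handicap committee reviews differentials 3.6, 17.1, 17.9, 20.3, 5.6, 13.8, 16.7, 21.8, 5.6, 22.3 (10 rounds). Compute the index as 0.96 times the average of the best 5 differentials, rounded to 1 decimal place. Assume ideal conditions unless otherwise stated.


All differentials: 3.6, 17.1, 17.9, 20.3, 5.6, 13.8, 16.7, 21.8, 5.6, 22.3
Sorted: 3.6, 5.6, 5.6, 13.8, 16.7, 17.1, 17.9, 20.3, 21.8, 22.3
Best 5: 3.6, 5.6, 5.6, 13.8, 16.7
Average of best = 45.3 / 5 = 9.06
Raw index = 9.06 * 0.96 = 8.6976
Handicap index = round(8.6976, 1) = 8.7

8.7


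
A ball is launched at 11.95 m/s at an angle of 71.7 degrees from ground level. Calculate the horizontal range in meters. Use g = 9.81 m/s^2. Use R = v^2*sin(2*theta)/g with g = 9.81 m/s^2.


R = v^2 * sin(2*theta) / g
Convert angle to radians: theta = 71.7 deg = 1.2514 rad
sin(2*theta) = sin(2.5028) = 0.5962
R = 11.95^2 * 0.5962 / 9.81
R = 142.8025 * 0.5962 / 9.81 = 8.6791 m

8.6791 m


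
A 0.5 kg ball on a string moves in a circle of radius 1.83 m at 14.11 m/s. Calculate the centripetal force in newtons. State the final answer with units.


Fc = m * v^2 / r
v^2 = 14.11^2 = 199.0921
Fc = 0.5 * 199.0921 / 1.83
Fc = 99.546 / 1.83 = 54.3967 N

54.3967 N


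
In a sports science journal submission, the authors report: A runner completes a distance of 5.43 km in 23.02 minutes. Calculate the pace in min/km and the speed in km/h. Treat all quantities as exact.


Pace = time / distance = 23.02 min / 5.43 km = 4.2394 min/km
Speed = distance / time_in_hours = 5.43 / 0.3837 hr
Speed = 14.1529 km/h

4.2394 min/km, 14.1529 km/h


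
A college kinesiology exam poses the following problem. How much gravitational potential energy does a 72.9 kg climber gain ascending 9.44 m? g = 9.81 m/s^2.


PE = m * g * h
PE = 72.9 * 9.81 * 9.44
PE = 715.149 * 9.44 = 6751.0066 J

6751.0066 J


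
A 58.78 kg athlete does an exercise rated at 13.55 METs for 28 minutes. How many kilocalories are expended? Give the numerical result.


kcal = MET * mass * time_hr
Convert time: 28 min = 0.4667 hr
kcal = 13.55 * 58.78 * 0.4667
kcal = 371.6855 kcal

371.6855 kcal
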